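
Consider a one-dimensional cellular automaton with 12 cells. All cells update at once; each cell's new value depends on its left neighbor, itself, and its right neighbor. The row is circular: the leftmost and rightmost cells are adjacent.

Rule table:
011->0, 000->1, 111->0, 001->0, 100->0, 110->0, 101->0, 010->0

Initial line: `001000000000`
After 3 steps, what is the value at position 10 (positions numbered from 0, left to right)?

100011111111
001000000000  (repeats step 0; period 2)
step 3: 100011111111
position 10 holds 1

1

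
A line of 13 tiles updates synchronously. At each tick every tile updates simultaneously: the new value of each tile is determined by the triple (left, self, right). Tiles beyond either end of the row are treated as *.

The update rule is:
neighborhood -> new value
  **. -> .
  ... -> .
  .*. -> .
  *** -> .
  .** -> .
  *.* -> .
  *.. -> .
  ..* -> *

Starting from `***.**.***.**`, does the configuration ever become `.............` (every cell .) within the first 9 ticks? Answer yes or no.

tick 1: .............
all cells are . at tick 1

yes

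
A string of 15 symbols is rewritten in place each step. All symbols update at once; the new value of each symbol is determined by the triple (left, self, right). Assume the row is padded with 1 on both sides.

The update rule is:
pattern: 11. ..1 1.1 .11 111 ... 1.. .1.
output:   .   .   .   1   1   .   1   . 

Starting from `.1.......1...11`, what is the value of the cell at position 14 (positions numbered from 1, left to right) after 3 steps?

1

..1.......1..11
1..1.......1.11
.1..1........11
position 14 holds 1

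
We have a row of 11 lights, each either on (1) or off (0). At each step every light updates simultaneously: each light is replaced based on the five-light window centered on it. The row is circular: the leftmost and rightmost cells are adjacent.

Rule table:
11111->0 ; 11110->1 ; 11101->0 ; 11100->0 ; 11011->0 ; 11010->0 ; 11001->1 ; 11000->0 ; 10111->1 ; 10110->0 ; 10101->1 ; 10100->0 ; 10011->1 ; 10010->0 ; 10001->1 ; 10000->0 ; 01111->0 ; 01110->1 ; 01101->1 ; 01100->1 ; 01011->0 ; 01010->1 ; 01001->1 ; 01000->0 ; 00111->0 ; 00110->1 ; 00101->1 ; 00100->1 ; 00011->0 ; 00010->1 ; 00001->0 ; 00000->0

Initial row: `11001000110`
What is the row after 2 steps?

01101010110
11101110011

11101110011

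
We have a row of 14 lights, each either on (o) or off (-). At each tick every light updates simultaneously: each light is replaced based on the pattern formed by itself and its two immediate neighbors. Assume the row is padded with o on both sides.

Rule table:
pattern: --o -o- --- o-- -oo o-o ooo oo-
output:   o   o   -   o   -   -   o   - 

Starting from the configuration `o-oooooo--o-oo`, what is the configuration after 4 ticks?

tick 1: ---oooo-ooo--o
tick 2: o-o-oo---o-oo-
tick 3: --o---o-oo----
tick 4: oooo-oo---o--o

oooo-oo---o--o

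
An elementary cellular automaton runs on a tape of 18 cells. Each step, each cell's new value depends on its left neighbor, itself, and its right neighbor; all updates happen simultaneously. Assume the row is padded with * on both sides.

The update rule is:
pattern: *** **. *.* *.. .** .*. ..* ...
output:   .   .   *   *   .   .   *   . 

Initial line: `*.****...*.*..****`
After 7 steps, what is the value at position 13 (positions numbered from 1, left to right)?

*

step 1: .*....*.*.*.**....
step 2: *.*..*.*.*.*..*..*
step 3: .*.**.*.*.*.**.**.
step 4: *.*..*.*.*.*..*..*  (repeats step 2; period 2)
step 7: .*.**.*.*.*.**.**.
position 13 holds *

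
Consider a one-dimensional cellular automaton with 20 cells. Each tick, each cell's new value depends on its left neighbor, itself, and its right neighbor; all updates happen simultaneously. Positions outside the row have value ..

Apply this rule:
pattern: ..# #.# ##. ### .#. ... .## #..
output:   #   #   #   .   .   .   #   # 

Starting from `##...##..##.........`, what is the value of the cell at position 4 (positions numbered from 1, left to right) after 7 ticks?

###.########........
#.###......##.......
.##.##....####......
#######..##..##.....
#.....##########....
.#...##........##...
#.#.####......####..
position 4 holds .

.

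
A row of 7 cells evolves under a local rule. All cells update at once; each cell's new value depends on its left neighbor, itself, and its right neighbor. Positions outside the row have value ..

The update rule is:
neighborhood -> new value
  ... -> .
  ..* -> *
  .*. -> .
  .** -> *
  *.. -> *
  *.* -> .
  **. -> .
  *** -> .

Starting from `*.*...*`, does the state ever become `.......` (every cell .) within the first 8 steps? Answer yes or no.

yes

...*.*.
..*...*
.*.*.*.
*.....*
.*...*.
*.*.*.*
.......
all cells are . at step 7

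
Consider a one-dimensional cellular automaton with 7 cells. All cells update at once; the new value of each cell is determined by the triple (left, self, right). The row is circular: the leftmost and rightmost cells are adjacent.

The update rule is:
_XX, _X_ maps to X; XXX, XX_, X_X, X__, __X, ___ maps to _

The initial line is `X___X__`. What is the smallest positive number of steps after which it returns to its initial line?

1

X___X__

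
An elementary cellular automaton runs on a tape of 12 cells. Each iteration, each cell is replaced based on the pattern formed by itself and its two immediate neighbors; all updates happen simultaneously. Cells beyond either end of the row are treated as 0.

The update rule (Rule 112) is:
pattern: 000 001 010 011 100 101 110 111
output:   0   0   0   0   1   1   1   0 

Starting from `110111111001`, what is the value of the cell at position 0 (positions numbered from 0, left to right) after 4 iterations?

0

011000001100
001100000110
000110000011
000011000001
position 0 holds 0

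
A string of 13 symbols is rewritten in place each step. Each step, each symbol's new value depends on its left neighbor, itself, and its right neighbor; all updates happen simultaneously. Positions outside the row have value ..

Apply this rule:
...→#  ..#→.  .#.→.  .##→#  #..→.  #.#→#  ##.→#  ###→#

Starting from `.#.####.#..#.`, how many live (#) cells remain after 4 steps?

12

step 1: ..######.....
step 2: #.######.####
step 3: .############
step 4: .############
count of #: 12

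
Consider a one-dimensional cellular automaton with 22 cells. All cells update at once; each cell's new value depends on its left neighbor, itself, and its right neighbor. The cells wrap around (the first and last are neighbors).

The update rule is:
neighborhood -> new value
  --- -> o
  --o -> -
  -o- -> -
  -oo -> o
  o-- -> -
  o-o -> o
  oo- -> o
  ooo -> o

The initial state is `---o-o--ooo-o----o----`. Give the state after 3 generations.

oo-oo--ooooo--ooo-oooo

oo--o---oooo--oo---ooo
oo----o-oooo--oo-o-ooo
oo-oo--ooooo--ooo-oooo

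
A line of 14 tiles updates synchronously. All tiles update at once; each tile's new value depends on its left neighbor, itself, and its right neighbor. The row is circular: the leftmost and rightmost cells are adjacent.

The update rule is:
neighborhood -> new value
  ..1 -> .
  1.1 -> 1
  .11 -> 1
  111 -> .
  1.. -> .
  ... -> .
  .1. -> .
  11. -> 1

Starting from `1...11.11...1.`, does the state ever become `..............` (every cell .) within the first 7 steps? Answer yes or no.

yes

step 1: ....11111....1
step 2: ....1...1.....
step 3: ..............
all cells are . at step 3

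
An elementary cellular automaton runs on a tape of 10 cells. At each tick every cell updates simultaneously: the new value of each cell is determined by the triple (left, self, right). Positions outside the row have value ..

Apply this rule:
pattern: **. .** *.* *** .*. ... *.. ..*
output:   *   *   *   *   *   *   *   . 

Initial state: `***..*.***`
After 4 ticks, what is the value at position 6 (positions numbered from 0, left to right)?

*

****.*****
**********
**********  (fixed point — unchanged through tick 4)
position 6 holds *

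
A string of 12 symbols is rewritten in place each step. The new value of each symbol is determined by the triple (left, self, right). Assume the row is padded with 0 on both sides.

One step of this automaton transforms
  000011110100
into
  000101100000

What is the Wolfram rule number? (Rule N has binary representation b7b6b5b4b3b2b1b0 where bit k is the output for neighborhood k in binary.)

130

position 5: 111 → 1  (bit 7 = 1)
position 7: 110 → 0  (bit 6 = 0)
position 8: 101 → 0  (bit 5 = 0)
position 10: 100 → 0  (bit 4 = 0)
position 4: 011 → 0  (bit 3 = 0)
position 9: 010 → 0  (bit 2 = 0)
position 3: 001 → 1  (bit 1 = 1)
position 0: 000 → 0  (bit 0 = 0)
bits b7..b0 = 10000010 = 130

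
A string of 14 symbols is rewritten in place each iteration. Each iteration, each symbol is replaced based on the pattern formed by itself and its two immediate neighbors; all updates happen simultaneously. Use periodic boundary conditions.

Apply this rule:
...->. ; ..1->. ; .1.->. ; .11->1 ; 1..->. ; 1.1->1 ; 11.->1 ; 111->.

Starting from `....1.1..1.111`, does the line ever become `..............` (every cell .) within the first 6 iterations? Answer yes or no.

yes

iteration 1: .....1....11.1
iteration 2: ..........111.
iteration 3: ..........1.1.
iteration 4: ...........1..
iteration 5: ..............
all cells are . at iteration 5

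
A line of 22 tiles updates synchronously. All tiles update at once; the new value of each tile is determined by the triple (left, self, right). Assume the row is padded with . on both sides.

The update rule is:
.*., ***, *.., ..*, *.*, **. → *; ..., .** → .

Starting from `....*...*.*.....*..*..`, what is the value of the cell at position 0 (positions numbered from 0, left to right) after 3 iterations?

...***.*****...******.
..*.***.*****.*.******
.***.***.*******.*****
position 0 holds .

.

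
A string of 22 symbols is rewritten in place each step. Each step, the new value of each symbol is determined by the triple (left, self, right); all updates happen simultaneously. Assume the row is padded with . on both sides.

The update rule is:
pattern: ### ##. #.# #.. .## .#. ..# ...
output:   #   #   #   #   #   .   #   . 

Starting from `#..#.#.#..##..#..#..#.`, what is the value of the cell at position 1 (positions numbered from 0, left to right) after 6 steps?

#

.##.#.#.######.##.##.#
####.#.##############.
#####.################
######################
######################  (fixed point — unchanged through step 6)
position 1 holds #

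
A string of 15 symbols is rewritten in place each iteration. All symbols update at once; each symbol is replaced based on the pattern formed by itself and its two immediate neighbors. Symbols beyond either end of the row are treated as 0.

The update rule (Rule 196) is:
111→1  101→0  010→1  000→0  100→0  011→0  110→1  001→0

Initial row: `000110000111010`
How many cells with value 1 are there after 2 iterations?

000010000011010
000010000001010
count of 1: 3

3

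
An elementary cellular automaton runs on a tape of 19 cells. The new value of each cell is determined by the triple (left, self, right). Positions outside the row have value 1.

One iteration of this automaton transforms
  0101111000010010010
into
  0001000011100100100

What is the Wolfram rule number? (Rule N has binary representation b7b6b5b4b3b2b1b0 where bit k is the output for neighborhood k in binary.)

11

position 4: 111 → 0  (bit 7 = 0)
position 6: 110 → 0  (bit 6 = 0)
position 0: 101 → 0  (bit 5 = 0)
position 7: 100 → 0  (bit 4 = 0)
position 3: 011 → 1  (bit 3 = 1)
position 1: 010 → 0  (bit 2 = 0)
position 10: 001 → 1  (bit 1 = 1)
position 8: 000 → 1  (bit 0 = 1)
bits b7..b0 = 00001011 = 11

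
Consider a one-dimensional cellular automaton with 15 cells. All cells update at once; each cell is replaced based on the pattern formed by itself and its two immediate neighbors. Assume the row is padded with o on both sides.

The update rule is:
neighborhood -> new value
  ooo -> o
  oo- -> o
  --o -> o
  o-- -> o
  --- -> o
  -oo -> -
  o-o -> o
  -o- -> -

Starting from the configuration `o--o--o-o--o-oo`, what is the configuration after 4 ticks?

ooo-oo-o-oo-o-o
oooo-oo-o-oo-o-
ooooo-oo-o-oo-o
oooooo-oo-o-oo-

oooooo-oo-o-oo-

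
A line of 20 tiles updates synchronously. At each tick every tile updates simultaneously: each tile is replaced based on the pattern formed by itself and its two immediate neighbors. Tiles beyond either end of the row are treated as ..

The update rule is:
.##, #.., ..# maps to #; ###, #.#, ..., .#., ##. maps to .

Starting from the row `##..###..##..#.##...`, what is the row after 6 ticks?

##..#.....#...#.....

tick 1: #.###..###.##..#.#..
tick 2: ..#..###...#.##...#.
tick 3: .#.###..#.#..#.#.#.#
tick 4: #..#..##...##.......
tick 5: .##.###.#.##.#......
tick 6: ##..#.....#...#.....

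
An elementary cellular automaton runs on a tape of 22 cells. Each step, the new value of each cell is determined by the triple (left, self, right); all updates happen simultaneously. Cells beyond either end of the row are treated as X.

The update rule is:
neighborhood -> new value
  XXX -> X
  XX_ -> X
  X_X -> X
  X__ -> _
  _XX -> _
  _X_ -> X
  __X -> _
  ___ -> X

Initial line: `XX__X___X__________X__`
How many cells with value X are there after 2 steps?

XX__X_X_X_XXXXXXXX_X__
XX__XXXXXX_XXXXXXXXX__
count of X: 17

17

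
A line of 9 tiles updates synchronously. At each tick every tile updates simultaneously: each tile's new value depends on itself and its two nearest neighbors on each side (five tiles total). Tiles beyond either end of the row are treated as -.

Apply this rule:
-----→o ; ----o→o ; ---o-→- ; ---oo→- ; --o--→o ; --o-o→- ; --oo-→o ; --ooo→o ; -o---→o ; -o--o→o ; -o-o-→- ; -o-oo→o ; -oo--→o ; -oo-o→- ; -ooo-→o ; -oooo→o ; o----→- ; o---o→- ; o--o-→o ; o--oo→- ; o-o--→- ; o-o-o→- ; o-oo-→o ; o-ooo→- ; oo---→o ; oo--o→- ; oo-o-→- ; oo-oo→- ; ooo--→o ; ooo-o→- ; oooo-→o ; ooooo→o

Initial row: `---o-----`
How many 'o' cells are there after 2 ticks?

oo-oo-ooo
o--o---oo
count of o: 4

4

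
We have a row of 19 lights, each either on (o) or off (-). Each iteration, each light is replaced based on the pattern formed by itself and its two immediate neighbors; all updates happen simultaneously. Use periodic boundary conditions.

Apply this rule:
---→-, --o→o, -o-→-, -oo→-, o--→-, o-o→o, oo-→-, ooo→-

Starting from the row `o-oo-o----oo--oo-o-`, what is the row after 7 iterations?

-o--o----o---o--o-o
o--o----o---o--o-o-
--o----o---o--o-o-o
-o----o---o--o-o-o-
o----o---o--o-o-o--
----o---o--o-o-o--o
---o---o--o-o-o--o-

---o---o--o-o-o--o-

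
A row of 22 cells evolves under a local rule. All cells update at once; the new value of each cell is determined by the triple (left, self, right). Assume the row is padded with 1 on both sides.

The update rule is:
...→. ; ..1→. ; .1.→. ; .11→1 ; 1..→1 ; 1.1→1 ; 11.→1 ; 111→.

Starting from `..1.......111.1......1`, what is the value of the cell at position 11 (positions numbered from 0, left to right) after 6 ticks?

.

1..1......1.11.1.....1
11..1......1111.1....1
.11..1.....1..11.1...1
1111..1.....1.111.1..1
...11..1.....11.11.1.1
1..111..1....111111.11
position 11 holds .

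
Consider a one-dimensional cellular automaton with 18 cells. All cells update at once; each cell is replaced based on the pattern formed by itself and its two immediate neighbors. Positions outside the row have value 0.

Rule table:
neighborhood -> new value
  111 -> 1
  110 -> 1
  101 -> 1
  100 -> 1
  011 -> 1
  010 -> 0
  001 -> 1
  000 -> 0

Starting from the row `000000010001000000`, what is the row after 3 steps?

000010101010101000

step 1: 000000101010100000
step 2: 000001010101010000
step 3: 000010101010101000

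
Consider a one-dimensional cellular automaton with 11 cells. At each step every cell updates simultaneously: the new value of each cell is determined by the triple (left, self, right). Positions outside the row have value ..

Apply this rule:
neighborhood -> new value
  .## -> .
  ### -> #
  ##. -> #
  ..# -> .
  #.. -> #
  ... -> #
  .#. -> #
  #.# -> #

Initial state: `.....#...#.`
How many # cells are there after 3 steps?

8

####.###.##
.####.###.#
..####.####
count of #: 8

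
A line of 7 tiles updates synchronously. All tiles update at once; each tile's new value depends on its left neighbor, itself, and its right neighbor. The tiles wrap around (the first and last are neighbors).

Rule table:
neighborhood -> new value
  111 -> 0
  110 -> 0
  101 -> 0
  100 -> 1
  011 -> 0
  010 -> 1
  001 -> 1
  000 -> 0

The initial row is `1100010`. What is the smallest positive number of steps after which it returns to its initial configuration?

7

0010110
0110001
0001011
1011000
1000101
0101100
1100010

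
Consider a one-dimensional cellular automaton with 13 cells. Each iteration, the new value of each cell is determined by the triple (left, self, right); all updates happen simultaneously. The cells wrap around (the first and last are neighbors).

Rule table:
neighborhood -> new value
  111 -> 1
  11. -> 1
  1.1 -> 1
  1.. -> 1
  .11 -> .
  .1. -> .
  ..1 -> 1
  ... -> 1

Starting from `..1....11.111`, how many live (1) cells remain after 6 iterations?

iteration 1: 11.1111.11.11
iteration 2: 111.1111.11.1
iteration 3: 1111.1111.11.
iteration 4: .1111.1111.11
iteration 5: 1.1111.1111.1
iteration 6: 11.1111.1111.
count of 1: 10

10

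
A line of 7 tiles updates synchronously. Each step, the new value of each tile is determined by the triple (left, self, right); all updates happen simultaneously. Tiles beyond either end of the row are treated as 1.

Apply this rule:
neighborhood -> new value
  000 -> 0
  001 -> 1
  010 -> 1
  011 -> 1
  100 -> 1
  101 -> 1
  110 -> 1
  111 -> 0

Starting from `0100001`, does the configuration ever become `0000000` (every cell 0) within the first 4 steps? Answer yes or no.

no

step 1: 1110011
step 2: 0011110
step 3: 1110011  (repeats step 1; period 2)
step 4: 0011110
step 4 is 0011110, still not uniform 0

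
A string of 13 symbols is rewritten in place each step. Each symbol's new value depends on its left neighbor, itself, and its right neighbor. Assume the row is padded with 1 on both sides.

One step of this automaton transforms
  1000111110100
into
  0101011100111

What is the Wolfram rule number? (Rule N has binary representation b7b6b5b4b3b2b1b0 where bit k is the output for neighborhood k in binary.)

150

position 5: 111 → 1  (bit 7 = 1)
position 0: 110 → 0  (bit 6 = 0)
position 9: 101 → 0  (bit 5 = 0)
position 1: 100 → 1  (bit 4 = 1)
position 4: 011 → 0  (bit 3 = 0)
position 10: 010 → 1  (bit 2 = 1)
position 3: 001 → 1  (bit 1 = 1)
position 2: 000 → 0  (bit 0 = 0)
bits b7..b0 = 10010110 = 150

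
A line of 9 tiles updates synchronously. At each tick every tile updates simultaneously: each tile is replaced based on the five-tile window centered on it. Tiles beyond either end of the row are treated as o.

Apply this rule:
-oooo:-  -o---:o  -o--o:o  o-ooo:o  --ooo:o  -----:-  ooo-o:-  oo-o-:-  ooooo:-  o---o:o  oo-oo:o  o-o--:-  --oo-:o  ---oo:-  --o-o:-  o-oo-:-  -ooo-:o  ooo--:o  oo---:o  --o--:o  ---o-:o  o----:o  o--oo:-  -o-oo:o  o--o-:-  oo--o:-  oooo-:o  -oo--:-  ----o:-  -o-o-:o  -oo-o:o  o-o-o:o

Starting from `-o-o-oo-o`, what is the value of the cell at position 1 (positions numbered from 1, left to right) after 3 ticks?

-oooo-ooo
oo-o-oo--
o--oo----
position 1 holds o

o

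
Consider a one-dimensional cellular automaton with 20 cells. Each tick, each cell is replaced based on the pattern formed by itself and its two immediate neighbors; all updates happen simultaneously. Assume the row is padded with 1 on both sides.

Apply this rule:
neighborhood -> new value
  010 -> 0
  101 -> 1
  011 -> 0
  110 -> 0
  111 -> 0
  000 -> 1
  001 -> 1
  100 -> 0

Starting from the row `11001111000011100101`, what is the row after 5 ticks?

tick 1: 00010000011100001010
tick 2: 01100111100001110101
tick 3: 10001000001110001010
tick 4: 00110011110000110101
tick 5: 01000100000111001010

01000100000111001010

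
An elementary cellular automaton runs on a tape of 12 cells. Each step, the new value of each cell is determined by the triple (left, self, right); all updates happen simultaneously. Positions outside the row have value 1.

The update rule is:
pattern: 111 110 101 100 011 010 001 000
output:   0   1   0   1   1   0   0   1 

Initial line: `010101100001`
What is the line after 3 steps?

step 1: 000001111101
step 2: 111101000101
step 3: 000100110001

000100110001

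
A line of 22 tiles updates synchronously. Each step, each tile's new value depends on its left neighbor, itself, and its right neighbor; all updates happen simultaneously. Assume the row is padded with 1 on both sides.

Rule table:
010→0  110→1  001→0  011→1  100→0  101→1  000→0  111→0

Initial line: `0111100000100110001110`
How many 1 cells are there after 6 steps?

3

1100100000000110001011
0100000000000110000110
1000000000000110000111
1000000000000110000100
1000000000000110000000
1000000000000110000000
count of 1: 3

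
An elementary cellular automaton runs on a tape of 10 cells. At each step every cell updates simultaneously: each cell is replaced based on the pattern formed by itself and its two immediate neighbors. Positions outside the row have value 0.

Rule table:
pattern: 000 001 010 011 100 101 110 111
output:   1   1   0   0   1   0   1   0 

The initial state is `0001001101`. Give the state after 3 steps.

1101101101

step 1: 1110110100
step 2: 0010010011
step 3: 1101101101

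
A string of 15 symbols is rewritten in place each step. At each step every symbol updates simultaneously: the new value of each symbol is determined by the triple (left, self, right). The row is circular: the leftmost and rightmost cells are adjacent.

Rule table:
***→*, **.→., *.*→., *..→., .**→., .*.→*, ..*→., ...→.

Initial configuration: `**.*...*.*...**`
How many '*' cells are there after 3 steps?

step 1: *..*...*.*....*
step 2: ...*...*.*.....
step 3: ...*...*.*.....
count of *: 3

3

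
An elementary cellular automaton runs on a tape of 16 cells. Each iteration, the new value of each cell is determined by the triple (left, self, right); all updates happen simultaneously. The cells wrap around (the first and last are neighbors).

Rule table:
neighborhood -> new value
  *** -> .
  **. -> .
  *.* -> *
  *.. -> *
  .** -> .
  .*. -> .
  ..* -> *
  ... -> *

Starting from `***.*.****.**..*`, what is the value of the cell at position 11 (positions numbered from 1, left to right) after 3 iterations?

iteration 1: ...*.*....*..**.
iteration 2: ***.*.****.**..*  (repeats iteration 0; period 2)
iteration 3: ...*.*....*..**.
position 11 holds *

*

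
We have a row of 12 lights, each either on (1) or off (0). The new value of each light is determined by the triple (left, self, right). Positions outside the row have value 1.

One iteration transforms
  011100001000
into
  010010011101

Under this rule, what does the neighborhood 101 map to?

0

At position 0 the neighborhood is 101; the next row has 0 there.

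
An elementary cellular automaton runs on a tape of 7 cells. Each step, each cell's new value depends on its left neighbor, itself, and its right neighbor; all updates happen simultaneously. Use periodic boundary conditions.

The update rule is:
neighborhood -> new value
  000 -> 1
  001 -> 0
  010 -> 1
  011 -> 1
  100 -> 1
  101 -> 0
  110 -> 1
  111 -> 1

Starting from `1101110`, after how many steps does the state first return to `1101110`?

1

1101110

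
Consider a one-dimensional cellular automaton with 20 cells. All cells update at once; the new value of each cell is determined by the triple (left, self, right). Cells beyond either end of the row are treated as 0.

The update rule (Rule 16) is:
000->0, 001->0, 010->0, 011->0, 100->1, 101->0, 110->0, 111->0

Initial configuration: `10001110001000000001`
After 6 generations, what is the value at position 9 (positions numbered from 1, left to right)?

01000001000100000000
00100000100010000000
00010000010001000000
00001000001000100000
00000100000100010000
00000010000010001000
position 9 holds 0

0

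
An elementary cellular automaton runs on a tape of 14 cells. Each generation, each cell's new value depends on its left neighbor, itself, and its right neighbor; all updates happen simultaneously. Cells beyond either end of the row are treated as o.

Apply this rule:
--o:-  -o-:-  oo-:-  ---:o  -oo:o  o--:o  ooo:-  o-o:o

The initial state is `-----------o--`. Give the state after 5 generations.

oooooooo--o-o-

generation 1: oooooooooo--o-
generation 2: ----------o--o
generation 3: ooooooooo--o-o
generation 4: ---------o--oo
generation 5: oooooooo--o-o-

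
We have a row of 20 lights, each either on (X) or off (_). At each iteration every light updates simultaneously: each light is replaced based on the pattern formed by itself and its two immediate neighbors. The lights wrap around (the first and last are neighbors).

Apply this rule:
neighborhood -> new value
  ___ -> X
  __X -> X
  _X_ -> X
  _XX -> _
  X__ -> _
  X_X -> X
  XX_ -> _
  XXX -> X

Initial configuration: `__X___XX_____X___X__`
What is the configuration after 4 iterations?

_X__X___XXXXX_XXXXX_

iteration 1: XXX_XX___XXXXX_XXX_X
iteration 2: XX_X___XX_XXX_X_X_X_
iteration 3: __XX_XX__X_X_XXXXXXX
iteration 4: _X__X___XXXXX_XXXXX_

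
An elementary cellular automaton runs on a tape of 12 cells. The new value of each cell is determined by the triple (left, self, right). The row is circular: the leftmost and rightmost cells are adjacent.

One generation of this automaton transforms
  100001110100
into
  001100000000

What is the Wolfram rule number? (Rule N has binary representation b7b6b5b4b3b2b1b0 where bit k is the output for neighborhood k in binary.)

1

position 6: 111 → 0  (bit 7 = 0)
position 7: 110 → 0  (bit 6 = 0)
position 8: 101 → 0  (bit 5 = 0)
position 1: 100 → 0  (bit 4 = 0)
position 5: 011 → 0  (bit 3 = 0)
position 0: 010 → 0  (bit 2 = 0)
position 4: 001 → 0  (bit 1 = 0)
position 2: 000 → 1  (bit 0 = 1)
bits b7..b0 = 00000001 = 1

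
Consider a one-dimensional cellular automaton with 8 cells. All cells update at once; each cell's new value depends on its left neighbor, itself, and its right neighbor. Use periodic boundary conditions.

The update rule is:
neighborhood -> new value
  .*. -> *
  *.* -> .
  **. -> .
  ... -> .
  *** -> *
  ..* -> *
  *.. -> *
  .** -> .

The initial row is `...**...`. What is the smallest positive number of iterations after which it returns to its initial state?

..*..*..
.******.
*.****.*
...**...

4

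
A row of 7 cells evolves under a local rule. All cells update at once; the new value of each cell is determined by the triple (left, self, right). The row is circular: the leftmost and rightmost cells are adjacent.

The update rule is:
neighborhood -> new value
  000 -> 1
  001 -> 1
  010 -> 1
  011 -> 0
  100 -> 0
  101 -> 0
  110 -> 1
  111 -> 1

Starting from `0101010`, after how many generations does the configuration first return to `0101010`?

1101010
0101010

2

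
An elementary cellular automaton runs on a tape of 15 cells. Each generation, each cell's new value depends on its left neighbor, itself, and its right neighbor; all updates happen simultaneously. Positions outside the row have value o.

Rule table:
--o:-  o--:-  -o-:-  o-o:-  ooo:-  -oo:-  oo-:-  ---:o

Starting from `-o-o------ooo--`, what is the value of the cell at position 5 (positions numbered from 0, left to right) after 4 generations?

generation 1: -----oooo------
generation 2: -ooo------oooo-
generation 3: -----oooo------  (repeats generation 1; period 2)
generation 4: -ooo------oooo-
position 5 holds -

-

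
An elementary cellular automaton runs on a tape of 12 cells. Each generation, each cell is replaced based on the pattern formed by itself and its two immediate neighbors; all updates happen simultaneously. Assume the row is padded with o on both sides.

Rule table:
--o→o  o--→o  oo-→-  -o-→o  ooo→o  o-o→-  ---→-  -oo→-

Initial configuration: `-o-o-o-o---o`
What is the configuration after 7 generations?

-oo--o-oo-oo

generation 1: -o-o-o-oo-o-
generation 2: -o-o-o----o-
generation 3: -o-o-oo--oo-
generation 4: -o-o---oo---
generation 5: -o-oo-o--o-o
generation 6: -o----oooo--
generation 7: -oo--o-oo-oo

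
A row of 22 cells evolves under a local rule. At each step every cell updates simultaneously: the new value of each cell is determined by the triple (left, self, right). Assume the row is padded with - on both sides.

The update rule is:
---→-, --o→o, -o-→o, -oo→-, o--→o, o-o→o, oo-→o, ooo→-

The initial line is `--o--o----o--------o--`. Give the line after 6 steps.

step 1: -oooooo--ooo------ooo-
step 2: o-----ooo--oo----o--oo
step 3: oo---o--ooo-oo--oooo-o
step 4: -oo-oooo--oo-ooo---ooo
step 5: o-oo---ooo-oo--oo-o--o
step 6: oo-oo-o--oo-ooo-oooooo

oo-oo-o--oo-ooo-oooooo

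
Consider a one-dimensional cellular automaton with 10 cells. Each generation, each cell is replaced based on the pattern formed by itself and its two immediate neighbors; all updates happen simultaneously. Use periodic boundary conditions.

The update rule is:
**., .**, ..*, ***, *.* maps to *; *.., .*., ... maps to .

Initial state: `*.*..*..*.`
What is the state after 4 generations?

.*..*..*.*
*..*..*.*.
..*..*.*.*
.*..*.*.*.

.*..*.*.*.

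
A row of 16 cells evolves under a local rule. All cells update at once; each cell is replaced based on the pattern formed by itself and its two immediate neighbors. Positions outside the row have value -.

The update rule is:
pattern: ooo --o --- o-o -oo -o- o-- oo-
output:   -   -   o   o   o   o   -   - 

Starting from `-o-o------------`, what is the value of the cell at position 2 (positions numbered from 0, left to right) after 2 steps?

-ooo-ooooooooooo
-o--oo----------
position 2 holds -

-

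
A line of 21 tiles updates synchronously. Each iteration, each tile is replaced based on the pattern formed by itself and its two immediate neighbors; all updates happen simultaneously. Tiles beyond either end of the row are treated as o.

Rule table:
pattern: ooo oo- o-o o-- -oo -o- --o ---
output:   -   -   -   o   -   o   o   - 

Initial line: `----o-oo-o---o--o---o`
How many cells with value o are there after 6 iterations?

6

o--oo----oo-oooooo-o-
-oo--o--o----------o-
---ooooooo--------oo-
o-o-------o------o---
--oo-----ooo----ooo-o
oo--o---o---o--o-----
count of o: 6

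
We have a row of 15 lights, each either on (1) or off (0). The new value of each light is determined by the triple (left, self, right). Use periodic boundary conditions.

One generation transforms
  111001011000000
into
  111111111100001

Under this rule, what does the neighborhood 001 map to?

1

At position 4 the neighborhood is 001; the next row has 1 there.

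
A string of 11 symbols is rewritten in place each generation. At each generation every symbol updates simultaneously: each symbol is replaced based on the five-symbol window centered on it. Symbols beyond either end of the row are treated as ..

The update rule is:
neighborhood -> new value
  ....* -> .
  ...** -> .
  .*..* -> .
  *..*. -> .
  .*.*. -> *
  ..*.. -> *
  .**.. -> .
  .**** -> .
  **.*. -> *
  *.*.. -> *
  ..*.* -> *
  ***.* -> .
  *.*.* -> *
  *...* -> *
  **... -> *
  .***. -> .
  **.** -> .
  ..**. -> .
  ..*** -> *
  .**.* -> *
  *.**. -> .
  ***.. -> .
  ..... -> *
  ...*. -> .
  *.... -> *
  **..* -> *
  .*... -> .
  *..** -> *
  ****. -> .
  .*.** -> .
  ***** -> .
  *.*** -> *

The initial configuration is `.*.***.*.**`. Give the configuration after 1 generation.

.*.*..**...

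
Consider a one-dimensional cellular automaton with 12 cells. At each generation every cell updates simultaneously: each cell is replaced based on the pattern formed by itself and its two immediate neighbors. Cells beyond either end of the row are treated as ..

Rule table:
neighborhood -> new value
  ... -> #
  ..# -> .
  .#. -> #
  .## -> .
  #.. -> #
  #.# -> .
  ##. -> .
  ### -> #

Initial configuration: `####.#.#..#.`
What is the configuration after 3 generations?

##.#.#######

generation 1: .##..#.##.##
generation 2: ...#.#......
generation 3: ##.#.#######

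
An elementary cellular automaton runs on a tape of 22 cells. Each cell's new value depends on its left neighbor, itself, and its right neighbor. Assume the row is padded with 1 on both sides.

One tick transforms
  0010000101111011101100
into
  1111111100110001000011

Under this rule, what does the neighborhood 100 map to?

1

At position 0 the neighborhood is 100; the next row has 1 there.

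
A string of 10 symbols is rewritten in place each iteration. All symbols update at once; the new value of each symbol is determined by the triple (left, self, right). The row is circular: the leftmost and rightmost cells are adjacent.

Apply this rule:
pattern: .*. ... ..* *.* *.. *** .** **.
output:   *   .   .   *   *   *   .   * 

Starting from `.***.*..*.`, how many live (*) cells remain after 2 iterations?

..*****.**
*..*****.*
count of *: 7

7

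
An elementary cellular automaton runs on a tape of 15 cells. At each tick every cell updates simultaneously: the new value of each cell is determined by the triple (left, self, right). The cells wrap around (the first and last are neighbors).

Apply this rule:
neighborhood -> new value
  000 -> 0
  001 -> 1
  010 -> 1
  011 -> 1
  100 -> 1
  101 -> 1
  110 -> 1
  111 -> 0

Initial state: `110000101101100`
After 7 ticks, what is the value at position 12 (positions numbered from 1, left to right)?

tick 1: 111001111111111
tick 2: 001111000000000
tick 3: 011001100000000
tick 4: 111111110000000
tick 5: 100000011000001
tick 6: 110000111100011
tick 7: 011001100110110
position 12 holds 0

0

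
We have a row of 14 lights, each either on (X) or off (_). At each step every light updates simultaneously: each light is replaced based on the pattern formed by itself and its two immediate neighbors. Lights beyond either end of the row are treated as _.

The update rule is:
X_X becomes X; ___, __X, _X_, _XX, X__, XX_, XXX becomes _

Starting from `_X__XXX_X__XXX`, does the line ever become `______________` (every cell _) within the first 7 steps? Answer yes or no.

yes

step 1: _______X______
step 2: ______________
all cells are _ at step 2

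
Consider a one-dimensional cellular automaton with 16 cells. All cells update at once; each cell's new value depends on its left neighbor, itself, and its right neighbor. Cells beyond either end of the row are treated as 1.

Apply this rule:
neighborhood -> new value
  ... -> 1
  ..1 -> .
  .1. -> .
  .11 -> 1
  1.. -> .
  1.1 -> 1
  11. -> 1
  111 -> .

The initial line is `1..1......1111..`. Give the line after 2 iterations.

1....1111.1..1..
1.11.1..11......

1.11.1..11......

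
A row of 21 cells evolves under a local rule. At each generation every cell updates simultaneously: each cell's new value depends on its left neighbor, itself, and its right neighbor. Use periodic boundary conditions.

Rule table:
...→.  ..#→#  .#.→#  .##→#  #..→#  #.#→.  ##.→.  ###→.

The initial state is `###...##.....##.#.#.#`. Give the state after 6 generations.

generation 1: ...#.##.#...##..#.#.#
generation 2: #.##.#..##.##.###.#.#
generation 3: ..#..####..#..#...#.#
generation 4: ######...#######.##.#
generation 5: ......#.##.......#..#
generation 6: #....##.#.#.....#####

#....##.#.#.....#####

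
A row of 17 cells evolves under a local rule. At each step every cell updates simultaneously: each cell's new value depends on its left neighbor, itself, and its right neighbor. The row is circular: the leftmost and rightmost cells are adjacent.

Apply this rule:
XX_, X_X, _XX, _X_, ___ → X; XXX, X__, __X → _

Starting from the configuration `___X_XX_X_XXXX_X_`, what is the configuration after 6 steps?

step 1: XX_XXXXXXXX__XXX_
step 2: XXXX______X__X_XX
step 3: ___X_XXXX_X__XXX_
step 4: XX_XXX__XXX__X_X_
step 5: XXXX_X__X_X__XXXX
step 6: ___XXX__XXX__X___

___XXX__XXX__X___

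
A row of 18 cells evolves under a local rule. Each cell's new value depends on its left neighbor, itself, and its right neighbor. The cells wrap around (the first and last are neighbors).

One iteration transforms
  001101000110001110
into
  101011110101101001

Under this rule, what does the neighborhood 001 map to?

0

At position 1 the neighborhood is 001; the next row has 0 there.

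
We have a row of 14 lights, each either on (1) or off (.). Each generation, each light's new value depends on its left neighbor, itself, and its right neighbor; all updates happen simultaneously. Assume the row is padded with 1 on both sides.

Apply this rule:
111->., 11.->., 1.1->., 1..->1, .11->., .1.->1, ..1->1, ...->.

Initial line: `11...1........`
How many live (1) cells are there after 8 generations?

6

..1.111......1
111....1....1.
...1..111..11.
1.1111...11...
......1.1..1.1
1....11.1111..
.1..1.......11
.11111.....1..
count of 1: 6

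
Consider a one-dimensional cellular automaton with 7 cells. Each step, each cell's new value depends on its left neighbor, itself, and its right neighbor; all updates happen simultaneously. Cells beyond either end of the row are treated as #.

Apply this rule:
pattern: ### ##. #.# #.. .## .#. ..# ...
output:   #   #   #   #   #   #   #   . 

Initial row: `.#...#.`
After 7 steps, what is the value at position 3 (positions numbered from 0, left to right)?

step 1: ###.###
step 2: #######
step 3: #######  (fixed point — unchanged through step 7)
position 3 holds #

#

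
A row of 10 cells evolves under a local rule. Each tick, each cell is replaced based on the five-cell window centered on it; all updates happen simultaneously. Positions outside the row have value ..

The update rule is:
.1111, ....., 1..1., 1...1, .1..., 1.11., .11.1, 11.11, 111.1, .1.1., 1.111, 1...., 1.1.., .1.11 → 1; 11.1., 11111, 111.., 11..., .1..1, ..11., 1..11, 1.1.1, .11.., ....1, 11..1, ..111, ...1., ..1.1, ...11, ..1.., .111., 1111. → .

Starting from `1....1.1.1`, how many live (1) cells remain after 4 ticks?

7

tick 1: .11...1.11
tick 2: ....1..11.
tick 3: 11........
tick 4: ...1111111
count of 1: 7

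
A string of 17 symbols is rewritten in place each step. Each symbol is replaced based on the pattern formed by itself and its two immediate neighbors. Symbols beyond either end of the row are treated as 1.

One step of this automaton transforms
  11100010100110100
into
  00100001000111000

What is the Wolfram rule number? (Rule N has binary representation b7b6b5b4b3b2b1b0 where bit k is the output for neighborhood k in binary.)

position 0: 111 → 0  (bit 7 = 0)
position 2: 110 → 1  (bit 6 = 1)
position 7: 101 → 1  (bit 5 = 1)
position 3: 100 → 0  (bit 4 = 0)
position 11: 011 → 1  (bit 3 = 1)
position 6: 010 → 0  (bit 2 = 0)
position 5: 001 → 0  (bit 1 = 0)
position 4: 000 → 0  (bit 0 = 0)
bits b7..b0 = 01101000 = 104

104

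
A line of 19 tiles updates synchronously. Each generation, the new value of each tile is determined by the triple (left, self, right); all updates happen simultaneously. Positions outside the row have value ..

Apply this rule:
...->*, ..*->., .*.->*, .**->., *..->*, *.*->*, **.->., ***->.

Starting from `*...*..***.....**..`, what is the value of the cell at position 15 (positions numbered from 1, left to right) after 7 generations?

generation 1: ***.**....****...**
generation 2: ...*..***.....**...
generation 3: **.**....****...***
generation 4: ..*..***.....**....
generation 5: *.**....****...****
generation 6: **..***.....**.....
generation 7: ..*....****...*****
position 15 holds *

*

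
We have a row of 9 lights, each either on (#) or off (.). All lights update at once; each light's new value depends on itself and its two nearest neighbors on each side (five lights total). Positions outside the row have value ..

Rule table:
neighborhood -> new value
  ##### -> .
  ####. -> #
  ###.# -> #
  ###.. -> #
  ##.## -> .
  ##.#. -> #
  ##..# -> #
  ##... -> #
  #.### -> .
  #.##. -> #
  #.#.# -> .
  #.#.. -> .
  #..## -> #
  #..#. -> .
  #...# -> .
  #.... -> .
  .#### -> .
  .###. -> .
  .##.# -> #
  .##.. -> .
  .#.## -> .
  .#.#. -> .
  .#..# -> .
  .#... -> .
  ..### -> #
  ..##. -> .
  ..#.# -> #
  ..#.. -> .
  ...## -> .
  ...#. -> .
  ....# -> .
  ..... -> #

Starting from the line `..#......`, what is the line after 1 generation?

.....####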